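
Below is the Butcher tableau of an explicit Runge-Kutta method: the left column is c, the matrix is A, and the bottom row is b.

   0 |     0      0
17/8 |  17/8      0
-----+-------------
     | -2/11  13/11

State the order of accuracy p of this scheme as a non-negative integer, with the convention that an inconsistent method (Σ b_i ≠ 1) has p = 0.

b = (-2/11, 13/11)
c = (0, 17/8)
Σ b_i: (-2/11)·1 + 13/11·1 = 1 ✓
b·c: 13/11·17/8 = 221/88 ≠ 1/2 ⇒ order 1.

1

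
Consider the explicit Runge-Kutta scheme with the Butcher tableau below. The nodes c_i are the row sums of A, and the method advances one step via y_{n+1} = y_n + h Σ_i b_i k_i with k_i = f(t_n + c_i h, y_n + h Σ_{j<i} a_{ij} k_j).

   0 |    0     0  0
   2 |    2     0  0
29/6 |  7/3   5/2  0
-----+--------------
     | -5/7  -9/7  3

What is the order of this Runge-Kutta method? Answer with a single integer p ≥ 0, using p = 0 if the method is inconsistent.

1

b = (-5/7, -9/7, 3)
c = (0, 2, 29/6)
Ac = (0, 0, 5)
Σ b_i: (-5/7)·1 + (-9/7)·1 + 3·1 = 1 ✓
b·c: (-9/7)·2 + 3·29/6 = 167/14 ≠ 1/2 ⇒ order 1.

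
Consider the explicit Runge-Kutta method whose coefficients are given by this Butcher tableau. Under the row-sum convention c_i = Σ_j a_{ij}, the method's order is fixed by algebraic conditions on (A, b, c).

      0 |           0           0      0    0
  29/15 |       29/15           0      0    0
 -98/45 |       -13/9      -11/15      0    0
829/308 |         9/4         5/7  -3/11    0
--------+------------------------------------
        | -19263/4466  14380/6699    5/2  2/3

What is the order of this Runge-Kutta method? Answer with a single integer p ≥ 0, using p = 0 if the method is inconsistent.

2

b = (-19263/4466, 14380/6699, 5/2, 2/3)
c = (0, 29/15, -98/45, 829/308)
Ac = (0, 0, -319/225, 2281/1155)
Σ b_i: (-19263/4466)·1 + 14380/6699·1 + 5/2·1 + 2/3·1 = 1 ✓
b·c: 14380/6699·29/15 + 5/2·(-98/45) + 2/3·829/308 = 1/2 ✓
b·c²: 14380/6699·841/225 + 5/2·9604/2025 + 2/3·687241/94864 = 474676591/19209960 ≠ 1/3 ⇒ order 2.
b·Ac: 5/2·(-319/225) + 2/3·2281/1155 = -15439/6930 ≠ 1/6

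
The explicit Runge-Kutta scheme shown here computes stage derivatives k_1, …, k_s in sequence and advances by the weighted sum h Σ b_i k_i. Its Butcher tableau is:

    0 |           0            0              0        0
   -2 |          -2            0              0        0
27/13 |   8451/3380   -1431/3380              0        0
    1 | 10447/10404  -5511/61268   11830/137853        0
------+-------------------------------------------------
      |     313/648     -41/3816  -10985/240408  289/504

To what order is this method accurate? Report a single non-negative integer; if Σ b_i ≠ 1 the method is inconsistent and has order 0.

b = (313/648, -41/3816, -10985/240408, 289/504)
c = (0, -2, 27/13, 1)
Ac = (0, 0, 1431/1690, 207/578)
Σ b_i: 313/648·1 + (-41/3816)·1 + (-10985/240408)·1 + 289/504·1 = 1 ✓
b·c: (-41/3816)·(-2) + (-10985/240408)·27/13 + 289/504·1 = 1/2 ✓
b·c²: (-41/3816)·4 + (-10985/240408)·729/169 + 289/504·1 = 1/3 ✓
b·Ac: (-10985/240408)·1431/1690 + 289/504·207/578 = 1/6 ✓
b·c³: (-41/3816)·(-8) + (-10985/240408)·19683/2197 + 289/504·1 = 1/4 ✓
b·(c∘Ac): (-10985/240408)·38637/21970 + 289/504·207/578 = 1/8 ✓
b·Ac²: (-10985/240408)·(-1431/845) + 289/504·3/289 = 1/12 ✓
b·A²c: 289/504·21/289 = 1/24 ✓; 4 stages ⇒ order 4.

4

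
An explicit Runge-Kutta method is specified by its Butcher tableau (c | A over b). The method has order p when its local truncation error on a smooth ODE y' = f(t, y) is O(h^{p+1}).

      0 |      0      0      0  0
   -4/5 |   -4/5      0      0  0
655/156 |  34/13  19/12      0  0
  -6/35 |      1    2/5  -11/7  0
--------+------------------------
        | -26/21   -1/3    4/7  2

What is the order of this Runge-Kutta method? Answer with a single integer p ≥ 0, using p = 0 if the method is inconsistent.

b = (-26/21, -1/3, 4/7, 2)
c = (0, -4/5, 655/156, -6/35)
Ac = (0, 0, -19/15, -188861/27300)
Σ b_i: (-26/21)·1 + (-1/3)·1 + 4/7·1 + 2·1 = 1 ✓
b·c: (-1/3)·(-4/5) + 4/7·655/156 + 2·(-6/35) = 151/65 ≠ 1/2 ⇒ order 1.

1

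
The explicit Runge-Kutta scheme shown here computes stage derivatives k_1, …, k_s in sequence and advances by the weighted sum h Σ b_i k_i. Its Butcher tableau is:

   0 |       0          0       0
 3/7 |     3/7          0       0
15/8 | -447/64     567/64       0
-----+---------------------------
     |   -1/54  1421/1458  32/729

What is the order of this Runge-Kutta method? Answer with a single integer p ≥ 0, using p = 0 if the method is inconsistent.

3

b = (-1/54, 1421/1458, 32/729)
c = (0, 3/7, 15/8)
Ac = (0, 0, 243/64)
Σ b_i: (-1/54)·1 + 1421/1458·1 + 32/729·1 = 1 ✓
b·c: 1421/1458·3/7 + 32/729·15/8 = 1/2 ✓
b·c²: 1421/1458·9/49 + 32/729·225/64 = 1/3 ✓
b·Ac: 32/729·243/64 = 1/6 ✓; 3 stages ⇒ order 3.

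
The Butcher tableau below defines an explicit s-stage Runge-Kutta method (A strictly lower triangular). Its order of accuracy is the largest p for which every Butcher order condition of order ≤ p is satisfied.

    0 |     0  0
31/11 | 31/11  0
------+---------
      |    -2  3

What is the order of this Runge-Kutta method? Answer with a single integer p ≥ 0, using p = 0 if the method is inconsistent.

1

b = (-2, 3)
c = (0, 31/11)
Σ b_i: (-2)·1 + 3·1 = 1 ✓
b·c: 3·31/11 = 93/11 ≠ 1/2 ⇒ order 1.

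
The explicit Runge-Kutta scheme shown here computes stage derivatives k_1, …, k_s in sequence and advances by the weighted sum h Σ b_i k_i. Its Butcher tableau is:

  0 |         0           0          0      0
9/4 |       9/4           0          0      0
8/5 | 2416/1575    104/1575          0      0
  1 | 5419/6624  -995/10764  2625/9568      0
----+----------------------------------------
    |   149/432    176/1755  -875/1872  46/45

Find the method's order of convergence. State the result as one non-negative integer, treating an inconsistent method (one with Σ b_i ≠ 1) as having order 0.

4

b = (149/432, 176/1755, -875/1872, 46/45)
c = (0, 9/4, 8/5, 1)
Ac = (0, 0, 26/175, 85/368)
Σ b_i: 149/432·1 + 176/1755·1 + (-875/1872)·1 + 46/45·1 = 1 ✓
b·c: 176/1755·9/4 + (-875/1872)·8/5 + 46/45·1 = 1/2 ✓
b·c²: 176/1755·81/16 + (-875/1872)·64/25 + 46/45·1 = 1/3 ✓
b·Ac: (-875/1872)·26/175 + 46/45·85/368 = 1/6 ✓
b·c³: 176/1755·729/64 + (-875/1872)·512/125 + 46/45·1 = 1/4 ✓
b·(c∘Ac): (-875/1872)·208/875 + 46/45·85/368 = 1/8 ✓
b·Ac²: (-875/1872)·117/350 + 46/45·15/64 = 1/12 ✓
b·A²c: 46/45·15/368 = 1/24 ✓; 4 stages ⇒ order 4.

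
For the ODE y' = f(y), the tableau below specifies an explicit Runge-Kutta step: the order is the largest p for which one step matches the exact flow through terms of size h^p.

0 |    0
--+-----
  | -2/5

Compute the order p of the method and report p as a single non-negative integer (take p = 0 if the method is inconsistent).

b = (-2/5)
c = (0)
Σ b_i: (-2/5)·1 = -2/5 ≠ 1 ⇒ order 0.

0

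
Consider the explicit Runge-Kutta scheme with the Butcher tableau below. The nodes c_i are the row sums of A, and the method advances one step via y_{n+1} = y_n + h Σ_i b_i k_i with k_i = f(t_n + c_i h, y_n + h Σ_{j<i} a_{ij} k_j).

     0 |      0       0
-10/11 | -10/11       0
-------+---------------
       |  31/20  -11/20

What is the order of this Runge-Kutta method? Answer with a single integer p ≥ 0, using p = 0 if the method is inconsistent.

2

b = (31/20, -11/20)
c = (0, -10/11)
Σ b_i: 31/20·1 + (-11/20)·1 = 1 ✓
b·c: (-11/20)·(-10/11) = 1/2 ✓; 2 stages ⇒ order 2.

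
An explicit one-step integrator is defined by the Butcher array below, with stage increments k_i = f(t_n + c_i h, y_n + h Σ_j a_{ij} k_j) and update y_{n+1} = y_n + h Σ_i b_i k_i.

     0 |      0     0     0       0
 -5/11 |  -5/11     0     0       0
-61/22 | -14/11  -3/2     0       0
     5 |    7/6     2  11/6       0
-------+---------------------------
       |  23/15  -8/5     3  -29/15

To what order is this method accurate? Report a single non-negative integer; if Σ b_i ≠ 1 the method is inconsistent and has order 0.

1

b = (23/15, -8/5, 3, -29/15)
c = (0, -5/11, -61/22, 5)
Ac = (0, 0, 15/22, -791/132)
Σ b_i: 23/15·1 + (-8/5)·1 + 3·1 + (-29/15)·1 = 1 ✓
b·c: (-8/5)·(-5/11) + 3·(-61/22) + (-29/15)·5 = -1139/66 ≠ 1/2 ⇒ order 1.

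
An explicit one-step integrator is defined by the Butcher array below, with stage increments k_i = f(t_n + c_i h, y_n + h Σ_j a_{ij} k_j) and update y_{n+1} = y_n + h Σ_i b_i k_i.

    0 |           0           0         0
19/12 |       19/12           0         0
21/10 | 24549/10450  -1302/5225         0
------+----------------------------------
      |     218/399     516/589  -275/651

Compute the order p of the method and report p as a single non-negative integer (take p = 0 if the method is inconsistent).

b = (218/399, 516/589, -275/651)
c = (0, 19/12, 21/10)
Ac = (0, 0, -217/550)
Σ b_i: 218/399·1 + 516/589·1 + (-275/651)·1 = 1 ✓
b·c: 516/589·19/12 + (-275/651)·21/10 = 1/2 ✓
b·c²: 516/589·361/144 + (-275/651)·441/100 = 1/3 ✓
b·Ac: (-275/651)·(-217/550) = 1/6 ✓; 3 stages ⇒ order 3.

3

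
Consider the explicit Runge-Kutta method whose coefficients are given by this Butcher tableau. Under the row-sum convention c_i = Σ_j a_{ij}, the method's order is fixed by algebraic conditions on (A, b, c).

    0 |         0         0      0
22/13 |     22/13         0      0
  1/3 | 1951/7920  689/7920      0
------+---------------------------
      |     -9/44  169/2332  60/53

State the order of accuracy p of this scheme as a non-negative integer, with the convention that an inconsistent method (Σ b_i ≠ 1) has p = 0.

3

b = (-9/44, 169/2332, 60/53)
c = (0, 22/13, 1/3)
Ac = (0, 0, 53/360)
Σ b_i: (-9/44)·1 + 169/2332·1 + 60/53·1 = 1 ✓
b·c: 169/2332·22/13 + 60/53·1/3 = 1/2 ✓
b·c²: 169/2332·484/169 + 60/53·1/9 = 1/3 ✓
b·Ac: 60/53·53/360 = 1/6 ✓; 3 stages ⇒ order 3.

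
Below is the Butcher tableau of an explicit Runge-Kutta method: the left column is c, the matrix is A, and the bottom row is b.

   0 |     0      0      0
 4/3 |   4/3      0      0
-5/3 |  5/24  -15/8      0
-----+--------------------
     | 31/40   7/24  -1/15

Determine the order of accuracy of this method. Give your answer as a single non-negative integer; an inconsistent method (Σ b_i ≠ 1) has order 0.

3

b = (31/40, 7/24, -1/15)
c = (0, 4/3, -5/3)
Ac = (0, 0, -5/2)
Σ b_i: 31/40·1 + 7/24·1 + (-1/15)·1 = 1 ✓
b·c: 7/24·4/3 + (-1/15)·(-5/3) = 1/2 ✓
b·c²: 7/24·16/9 + (-1/15)·25/9 = 1/3 ✓
b·Ac: (-1/15)·(-5/2) = 1/6 ✓; 3 stages ⇒ order 3.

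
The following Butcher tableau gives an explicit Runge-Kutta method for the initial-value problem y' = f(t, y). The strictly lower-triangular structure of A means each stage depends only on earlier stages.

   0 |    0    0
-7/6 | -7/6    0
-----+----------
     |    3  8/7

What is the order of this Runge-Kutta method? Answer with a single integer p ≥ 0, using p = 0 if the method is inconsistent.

0

b = (3, 8/7)
c = (0, -7/6)
Σ b_i: 3·1 + 8/7·1 = 29/7 ≠ 1 ⇒ order 0.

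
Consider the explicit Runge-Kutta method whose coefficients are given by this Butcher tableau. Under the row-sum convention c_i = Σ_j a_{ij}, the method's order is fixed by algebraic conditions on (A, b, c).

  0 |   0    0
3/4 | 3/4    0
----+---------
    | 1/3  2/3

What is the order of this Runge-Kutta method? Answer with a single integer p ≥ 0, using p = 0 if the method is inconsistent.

2

b = (1/3, 2/3)
c = (0, 3/4)
Σ b_i: 1/3·1 + 2/3·1 = 1 ✓
b·c: 2/3·3/4 = 1/2 ✓; 2 stages ⇒ order 2.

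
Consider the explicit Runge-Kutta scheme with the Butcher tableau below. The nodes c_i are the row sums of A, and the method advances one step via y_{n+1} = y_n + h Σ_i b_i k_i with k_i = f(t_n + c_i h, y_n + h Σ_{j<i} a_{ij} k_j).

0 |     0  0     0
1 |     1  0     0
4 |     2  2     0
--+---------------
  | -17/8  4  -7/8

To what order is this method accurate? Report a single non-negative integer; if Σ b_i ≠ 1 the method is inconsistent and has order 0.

b = (-17/8, 4, -7/8)
c = (0, 1, 4)
Ac = (0, 0, 2)
Σ b_i: (-17/8)·1 + 4·1 + (-7/8)·1 = 1 ✓
b·c: 4·1 + (-7/8)·4 = 1/2 ✓
b·c²: 4·1 + (-7/8)·16 = -10 ≠ 1/3 ⇒ order 2.
b·Ac: (-7/8)·2 = -7/4 ≠ 1/6

2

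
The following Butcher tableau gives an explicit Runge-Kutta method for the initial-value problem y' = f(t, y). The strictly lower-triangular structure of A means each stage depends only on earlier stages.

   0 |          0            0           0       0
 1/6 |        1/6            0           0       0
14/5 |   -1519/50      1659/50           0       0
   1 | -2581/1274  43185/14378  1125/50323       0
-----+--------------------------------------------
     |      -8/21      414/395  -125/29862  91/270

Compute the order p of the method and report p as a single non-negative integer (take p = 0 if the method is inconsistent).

b = (-8/21, 414/395, -125/29862, 91/270)
c = (0, 1/6, 14/5, 1)
Ac = (0, 0, 553/100, 205/364)
Σ b_i: (-8/21)·1 + 414/395·1 + (-125/29862)·1 + 91/270·1 = 1 ✓
b·c: 414/395·1/6 + (-125/29862)·14/5 + 91/270·1 = 1/2 ✓
b·c²: 414/395·1/36 + (-125/29862)·196/25 + 91/270·1 = 1/3 ✓
b·Ac: (-125/29862)·553/100 + 91/270·205/364 = 1/6 ✓
b·c³: 414/395·1/216 + (-125/29862)·2744/125 + 91/270·1 = 1/4 ✓
b·(c∘Ac): (-125/29862)·3871/250 + 91/270·205/364 = 1/8 ✓
b·Ac²: (-125/29862)·553/600 + 91/270·565/2184 = 1/12 ✓
b·A²c: 91/270·45/364 = 1/24 ✓; 4 stages ⇒ order 4.

4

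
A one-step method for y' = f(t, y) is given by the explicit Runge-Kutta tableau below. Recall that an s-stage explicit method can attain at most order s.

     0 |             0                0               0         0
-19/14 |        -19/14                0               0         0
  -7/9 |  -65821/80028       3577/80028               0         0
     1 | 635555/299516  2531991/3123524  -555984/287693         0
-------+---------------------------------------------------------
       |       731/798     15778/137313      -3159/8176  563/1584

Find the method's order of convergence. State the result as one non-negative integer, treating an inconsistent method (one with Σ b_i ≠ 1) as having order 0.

b = (731/798, 15778/137313, -3159/8176, 563/1584)
c = (0, -19/14, -7/9, 1)
Ac = (0, 0, -511/8424, 1815/4504)
Σ b_i: 731/798·1 + 15778/137313·1 + (-3159/8176)·1 + 563/1584·1 = 1 ✓
b·c: 15778/137313·(-19/14) + (-3159/8176)·(-7/9) + 563/1584·1 = 1/2 ✓
b·c²: 15778/137313·361/196 + (-3159/8176)·49/81 + 563/1584·1 = 1/3 ✓
b·Ac: (-3159/8176)·(-511/8424) + 563/1584·1815/4504 = 1/6 ✓
b·c³: 15778/137313·(-6859/2744) + (-3159/8176)·(-343/729) + 563/1584·1 = 1/4 ✓
b·(c∘Ac): (-3159/8176)·3577/75816 + 563/1584·1815/4504 = 1/8 ✓
b·Ac²: (-3159/8176)·1387/16848 + 563/1584·20427/63056 = 1/12 ✓
b·A²c: 563/1584·66/563 = 1/24 ✓; 4 stages ⇒ order 4.

4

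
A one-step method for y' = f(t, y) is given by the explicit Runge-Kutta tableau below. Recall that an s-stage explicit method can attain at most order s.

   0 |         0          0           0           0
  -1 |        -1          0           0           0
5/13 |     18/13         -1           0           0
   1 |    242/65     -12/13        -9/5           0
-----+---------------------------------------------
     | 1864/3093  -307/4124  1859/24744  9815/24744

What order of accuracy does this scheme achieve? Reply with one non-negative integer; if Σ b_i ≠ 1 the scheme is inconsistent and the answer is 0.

b = (1864/3093, -307/4124, 1859/24744, 9815/24744)
c = (0, -1, 5/13, 1)
Ac = (0, 0, 1, 3/13)
Σ b_i: 1864/3093·1 + (-307/4124)·1 + 1859/24744·1 + 9815/24744·1 = 1 ✓
b·c: (-307/4124)·(-1) + 1859/24744·5/13 + 9815/24744·1 = 1/2 ✓
b·c²: (-307/4124)·1 + 1859/24744·25/169 + 9815/24744·1 = 1/3 ✓
b·Ac: 1859/24744·1 + 9815/24744·3/13 = 1/6 ✓
b·c³: (-307/4124)·(-1) + 1859/24744·125/2197 + 9815/24744·1 = 12743/26806 ≠ 1/4 ⇒ order 3.
b·(c∘Ac): 1859/24744·5/13 + 9815/24744·3/13 = 745/6186 ≠ 1/8
b·Ac²: 1859/24744·(-1) + 9815/24744·(-201/169) = -87961/160836 ≠ 1/12
b·A²c: 9815/24744·(-9/5) = -5889/8248 ≠ 1/24

3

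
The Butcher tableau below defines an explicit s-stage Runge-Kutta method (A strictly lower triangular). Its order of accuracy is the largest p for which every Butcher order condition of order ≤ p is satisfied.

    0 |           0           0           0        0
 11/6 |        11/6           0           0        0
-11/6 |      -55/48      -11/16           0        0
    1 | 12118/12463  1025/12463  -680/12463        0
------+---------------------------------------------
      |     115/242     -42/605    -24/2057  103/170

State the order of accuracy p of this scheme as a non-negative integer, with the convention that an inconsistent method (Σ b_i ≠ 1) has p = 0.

b = (115/242, -42/605, -24/2057, 103/170)
c = (0, 11/6, -11/6, 1)
Ac = (0, 0, -121/96, 155/618)
Σ b_i: 115/242·1 + (-42/605)·1 + (-24/2057)·1 + 103/170·1 = 1 ✓
b·c: (-42/605)·11/6 + (-24/2057)·(-11/6) + 103/170·1 = 1/2 ✓
b·c²: (-42/605)·121/36 + (-24/2057)·121/36 + 103/170·1 = 1/3 ✓
b·Ac: (-24/2057)·(-121/96) + 103/170·155/618 = 1/6 ✓
b·c³: (-42/605)·1331/216 + (-24/2057)·(-1331/216) + 103/170·1 = 1/4 ✓
b·(c∘Ac): (-24/2057)·1331/576 + 103/170·155/618 = 1/8 ✓
b·Ac²: (-24/2057)·(-1331/576) + 103/170·115/1236 = 1/12 ✓
b·A²c: 103/170·85/1236 = 1/24 ✓; 4 stages ⇒ order 4.

4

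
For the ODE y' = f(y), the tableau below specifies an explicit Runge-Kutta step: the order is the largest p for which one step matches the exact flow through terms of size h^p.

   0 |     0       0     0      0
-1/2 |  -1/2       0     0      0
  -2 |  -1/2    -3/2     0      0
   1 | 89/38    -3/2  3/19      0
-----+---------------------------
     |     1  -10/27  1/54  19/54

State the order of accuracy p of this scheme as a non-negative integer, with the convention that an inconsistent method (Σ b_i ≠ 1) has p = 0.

4

b = (1, -10/27, 1/54, 19/54)
c = (0, -1/2, -2, 1)
Ac = (0, 0, 3/4, 33/76)
Σ b_i: 1·1 + (-10/27)·1 + 1/54·1 + 19/54·1 = 1 ✓
b·c: (-10/27)·(-1/2) + 1/54·(-2) + 19/54·1 = 1/2 ✓
b·c²: (-10/27)·1/4 + 1/54·4 + 19/54·1 = 1/3 ✓
b·Ac: 1/54·3/4 + 19/54·33/76 = 1/6 ✓
b·c³: (-10/27)·(-1/8) + 1/54·(-8) + 19/54·1 = 1/4 ✓
b·(c∘Ac): 1/54·(-3/2) + 19/54·33/76 = 1/8 ✓
b·Ac²: 1/54·(-3/8) + 19/54·39/152 = 1/12 ✓
b·A²c: 19/54·9/76 = 1/24 ✓; 4 stages ⇒ order 4.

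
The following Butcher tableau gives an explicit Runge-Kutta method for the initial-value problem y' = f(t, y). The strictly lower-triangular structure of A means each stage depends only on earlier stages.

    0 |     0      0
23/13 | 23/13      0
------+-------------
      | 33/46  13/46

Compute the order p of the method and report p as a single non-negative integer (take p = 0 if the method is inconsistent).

b = (33/46, 13/46)
c = (0, 23/13)
Σ b_i: 33/46·1 + 13/46·1 = 1 ✓
b·c: 13/46·23/13 = 1/2 ✓; 2 stages ⇒ order 2.

2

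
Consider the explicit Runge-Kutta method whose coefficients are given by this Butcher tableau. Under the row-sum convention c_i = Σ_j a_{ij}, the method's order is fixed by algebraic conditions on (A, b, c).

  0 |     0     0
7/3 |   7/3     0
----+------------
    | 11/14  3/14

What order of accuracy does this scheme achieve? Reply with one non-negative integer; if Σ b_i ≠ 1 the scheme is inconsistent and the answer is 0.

2

b = (11/14, 3/14)
c = (0, 7/3)
Σ b_i: 11/14·1 + 3/14·1 = 1 ✓
b·c: 3/14·7/3 = 1/2 ✓; 2 stages ⇒ order 2.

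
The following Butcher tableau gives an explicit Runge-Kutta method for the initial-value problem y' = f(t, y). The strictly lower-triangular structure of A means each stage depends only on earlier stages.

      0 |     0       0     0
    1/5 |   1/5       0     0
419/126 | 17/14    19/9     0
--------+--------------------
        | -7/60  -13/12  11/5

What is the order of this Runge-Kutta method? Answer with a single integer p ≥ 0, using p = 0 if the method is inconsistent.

b = (-7/60, -13/12, 11/5)
c = (0, 1/5, 419/126)
Ac = (0, 0, 19/45)
Σ b_i: (-7/60)·1 + (-13/12)·1 + 11/5·1 = 1 ✓
b·c: (-13/12)·1/5 + 11/5·419/126 = 1789/252 ≠ 1/2 ⇒ order 1.

1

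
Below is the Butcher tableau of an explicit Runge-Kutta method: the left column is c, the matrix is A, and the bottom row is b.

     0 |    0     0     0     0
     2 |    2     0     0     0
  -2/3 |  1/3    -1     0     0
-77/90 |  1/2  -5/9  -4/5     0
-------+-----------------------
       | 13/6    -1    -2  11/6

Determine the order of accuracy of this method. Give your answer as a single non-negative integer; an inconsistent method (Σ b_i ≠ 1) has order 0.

1

b = (13/6, -1, -2, 11/6)
c = (0, 2, -2/3, -77/90)
Ac = (0, 0, -2, -26/45)
Σ b_i: 13/6·1 + (-1)·1 + (-2)·1 + 11/6·1 = 1 ✓
b·c: (-1)·2 + (-2)·(-2/3) + 11/6·(-77/90) = -1207/540 ≠ 1/2 ⇒ order 1.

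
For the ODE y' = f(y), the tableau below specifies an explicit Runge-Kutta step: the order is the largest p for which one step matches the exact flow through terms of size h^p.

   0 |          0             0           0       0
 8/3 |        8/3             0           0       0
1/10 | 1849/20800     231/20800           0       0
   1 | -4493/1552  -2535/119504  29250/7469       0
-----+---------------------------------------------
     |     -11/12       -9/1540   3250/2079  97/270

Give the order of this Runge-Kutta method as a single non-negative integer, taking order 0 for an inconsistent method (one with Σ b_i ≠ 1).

4

b = (-11/12, -9/1540, 3250/2079, 97/270)
c = (0, 8/3, 1/10, 1)
Ac = (0, 0, 77/2600, 65/194)
Σ b_i: (-11/12)·1 + (-9/1540)·1 + 3250/2079·1 + 97/270·1 = 1 ✓
b·c: (-9/1540)·8/3 + 3250/2079·1/10 + 97/270·1 = 1/2 ✓
b·c²: (-9/1540)·64/9 + 3250/2079·1/100 + 97/270·1 = 1/3 ✓
b·Ac: 3250/2079·77/2600 + 97/270·65/194 = 1/6 ✓
b·c³: (-9/1540)·512/27 + 3250/2079·1/1000 + 97/270·1 = 1/4 ✓
b·(c∘Ac): 3250/2079·77/26000 + 97/270·65/194 = 1/8 ✓
b·Ac²: 3250/2079·77/975 + 97/270·(-65/582) = 1/12 ✓
b·A²c: 97/270·45/388 = 1/24 ✓; 4 stages ⇒ order 4.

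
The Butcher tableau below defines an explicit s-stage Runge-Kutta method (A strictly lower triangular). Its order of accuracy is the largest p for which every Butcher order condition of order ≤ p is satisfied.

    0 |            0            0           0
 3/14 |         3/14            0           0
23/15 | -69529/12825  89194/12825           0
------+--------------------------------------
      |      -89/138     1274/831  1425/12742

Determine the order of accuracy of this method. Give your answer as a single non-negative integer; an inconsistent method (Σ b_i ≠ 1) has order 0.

b = (-89/138, 1274/831, 1425/12742)
c = (0, 3/14, 23/15)
Ac = (0, 0, 6371/4275)
Σ b_i: (-89/138)·1 + 1274/831·1 + 1425/12742·1 = 1 ✓
b·c: 1274/831·3/14 + 1425/12742·23/15 = 1/2 ✓
b·c²: 1274/831·9/196 + 1425/12742·529/225 = 1/3 ✓
b·Ac: 1425/12742·6371/4275 = 1/6 ✓; 3 stages ⇒ order 3.

3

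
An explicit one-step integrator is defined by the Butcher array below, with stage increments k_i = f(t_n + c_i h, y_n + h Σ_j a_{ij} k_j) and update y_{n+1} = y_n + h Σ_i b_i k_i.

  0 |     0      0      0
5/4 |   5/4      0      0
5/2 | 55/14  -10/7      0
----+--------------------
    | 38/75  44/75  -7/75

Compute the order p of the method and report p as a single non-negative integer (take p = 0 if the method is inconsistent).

b = (38/75, 44/75, -7/75)
c = (0, 5/4, 5/2)
Ac = (0, 0, -25/14)
Σ b_i: 38/75·1 + 44/75·1 + (-7/75)·1 = 1 ✓
b·c: 44/75·5/4 + (-7/75)·5/2 = 1/2 ✓
b·c²: 44/75·25/16 + (-7/75)·25/4 = 1/3 ✓
b·Ac: (-7/75)·(-25/14) = 1/6 ✓; 3 stages ⇒ order 3.

3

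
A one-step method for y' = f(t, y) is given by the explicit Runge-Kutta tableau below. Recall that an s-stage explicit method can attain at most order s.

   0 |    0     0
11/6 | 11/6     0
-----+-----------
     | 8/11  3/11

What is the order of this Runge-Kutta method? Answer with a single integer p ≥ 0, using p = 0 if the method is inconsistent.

2

b = (8/11, 3/11)
c = (0, 11/6)
Σ b_i: 8/11·1 + 3/11·1 = 1 ✓
b·c: 3/11·11/6 = 1/2 ✓; 2 stages ⇒ order 2.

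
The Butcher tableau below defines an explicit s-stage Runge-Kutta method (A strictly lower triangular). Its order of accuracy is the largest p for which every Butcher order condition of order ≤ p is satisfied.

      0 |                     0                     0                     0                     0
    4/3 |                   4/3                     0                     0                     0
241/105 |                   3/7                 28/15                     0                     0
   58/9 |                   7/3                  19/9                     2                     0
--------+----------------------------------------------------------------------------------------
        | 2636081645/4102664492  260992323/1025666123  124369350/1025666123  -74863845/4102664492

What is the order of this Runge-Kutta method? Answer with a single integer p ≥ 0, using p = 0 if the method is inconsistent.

b = (2636081645/4102664492, 260992323/1025666123, 124369350/1025666123, -74863845/4102664492)
c = (0, 4/3, 241/105, 58/9)
Ac = (0, 0, 112/45, 6998/945)
Σ b_i: 2636081645/4102664492·1 + 260992323/1025666123·1 + 124369350/1025666123·1 + (-74863845/4102664492)·1 = 1 ✓
b·c: 260992323/1025666123·4/3 + 124369350/1025666123·241/105 + (-74863845/4102664492)·58/9 = 1/2 ✓
b·c²: 260992323/1025666123·16/9 + 124369350/1025666123·58081/11025 + (-74863845/4102664492)·3364/81 = 1/3 ✓
b·Ac: 124369350/1025666123·112/45 + (-74863845/4102664492)·6998/945 = 1/6 ✓
b·c³: 260992323/1025666123·64/27 + 124369350/1025666123·13997521/1157625 + (-74863845/4102664492)·195112/729 = -909320417828/323084828745 ≠ 1/4 ⇒ order 3.
b·(c∘Ac): 124369350/1025666123·3856/675 + (-74863845/4102664492)·405884/8505 = -1644391243/9230995107 ≠ 1/8
b·Ac²: 124369350/1025666123·448/135 + (-74863845/4102664492)·1417858/99225 = 91528661473/646169657490 ≠ 1/12
b·A²c: (-74863845/4102664492)·224/45 = -93163896/1025666123 ≠ 1/24

3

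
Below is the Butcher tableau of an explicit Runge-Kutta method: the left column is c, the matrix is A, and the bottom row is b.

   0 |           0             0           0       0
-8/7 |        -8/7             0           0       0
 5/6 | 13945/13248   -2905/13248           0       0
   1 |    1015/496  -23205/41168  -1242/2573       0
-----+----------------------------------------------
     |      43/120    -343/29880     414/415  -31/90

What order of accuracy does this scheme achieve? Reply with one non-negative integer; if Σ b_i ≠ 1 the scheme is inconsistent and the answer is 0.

b = (43/120, -343/29880, 414/415, -31/90)
c = (0, -8/7, 5/6, 1)
Ac = (0, 0, 415/1656, 15/62)
Σ b_i: 43/120·1 + (-343/29880)·1 + 414/415·1 + (-31/90)·1 = 1 ✓
b·c: (-343/29880)·(-8/7) + 414/415·5/6 + (-31/90)·1 = 1/2 ✓
b·c²: (-343/29880)·64/49 + 414/415·25/36 + (-31/90)·1 = 1/3 ✓
b·Ac: 414/415·415/1656 + (-31/90)·15/62 = 1/6 ✓
b·c³: (-343/29880)·(-512/343) + 414/415·125/216 + (-31/90)·1 = 1/4 ✓
b·(c∘Ac): 414/415·2075/9936 + (-31/90)·15/62 = 1/8 ✓
b·Ac²: 414/415·(-415/1449) + (-31/90)·(-15/14) = 1/12 ✓
b·A²c: (-31/90)·(-15/124) = 1/24 ✓; 4 stages ⇒ order 4.

4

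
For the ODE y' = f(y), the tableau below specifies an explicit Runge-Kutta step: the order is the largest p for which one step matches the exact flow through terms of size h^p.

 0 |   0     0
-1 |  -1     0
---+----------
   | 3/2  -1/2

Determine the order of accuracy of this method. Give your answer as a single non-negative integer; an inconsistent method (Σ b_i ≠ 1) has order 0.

b = (3/2, -1/2)
c = (0, -1)
Σ b_i: 3/2·1 + (-1/2)·1 = 1 ✓
b·c: (-1/2)·(-1) = 1/2 ✓; 2 stages ⇒ order 2.

2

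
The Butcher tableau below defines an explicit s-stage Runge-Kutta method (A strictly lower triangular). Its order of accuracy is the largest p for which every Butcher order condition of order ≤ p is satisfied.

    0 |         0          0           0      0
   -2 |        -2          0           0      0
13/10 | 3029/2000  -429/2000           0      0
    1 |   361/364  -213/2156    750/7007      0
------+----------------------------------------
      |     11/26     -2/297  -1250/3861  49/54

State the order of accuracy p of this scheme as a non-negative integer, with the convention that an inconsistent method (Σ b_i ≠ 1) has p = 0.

4

b = (11/26, -2/297, -1250/3861, 49/54)
c = (0, -2, 13/10, 1)
Ac = (0, 0, 429/1000, 33/98)
Σ b_i: 11/26·1 + (-2/297)·1 + (-1250/3861)·1 + 49/54·1 = 1 ✓
b·c: (-2/297)·(-2) + (-1250/3861)·13/10 + 49/54·1 = 1/2 ✓
b·c²: (-2/297)·4 + (-1250/3861)·169/100 + 49/54·1 = 1/3 ✓
b·Ac: (-1250/3861)·429/1000 + 49/54·33/98 = 1/6 ✓
b·c³: (-2/297)·(-8) + (-1250/3861)·2197/1000 + 49/54·1 = 1/4 ✓
b·(c∘Ac): (-1250/3861)·5577/10000 + 49/54·33/98 = 1/8 ✓
b·Ac²: (-1250/3861)·(-429/500) + 49/54·(-3/14) = 1/12 ✓
b·A²c: 49/54·9/196 = 1/24 ✓; 4 stages ⇒ order 4.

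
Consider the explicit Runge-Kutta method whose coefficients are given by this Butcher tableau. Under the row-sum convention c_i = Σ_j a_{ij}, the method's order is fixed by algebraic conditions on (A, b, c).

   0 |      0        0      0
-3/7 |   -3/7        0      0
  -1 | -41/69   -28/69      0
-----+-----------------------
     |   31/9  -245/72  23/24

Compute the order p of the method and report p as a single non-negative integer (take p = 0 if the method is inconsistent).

b = (31/9, -245/72, 23/24)
c = (0, -3/7, -1)
Ac = (0, 0, 4/23)
Σ b_i: 31/9·1 + (-245/72)·1 + 23/24·1 = 1 ✓
b·c: (-245/72)·(-3/7) + 23/24·(-1) = 1/2 ✓
b·c²: (-245/72)·9/49 + 23/24·1 = 1/3 ✓
b·Ac: 23/24·4/23 = 1/6 ✓; 3 stages ⇒ order 3.

3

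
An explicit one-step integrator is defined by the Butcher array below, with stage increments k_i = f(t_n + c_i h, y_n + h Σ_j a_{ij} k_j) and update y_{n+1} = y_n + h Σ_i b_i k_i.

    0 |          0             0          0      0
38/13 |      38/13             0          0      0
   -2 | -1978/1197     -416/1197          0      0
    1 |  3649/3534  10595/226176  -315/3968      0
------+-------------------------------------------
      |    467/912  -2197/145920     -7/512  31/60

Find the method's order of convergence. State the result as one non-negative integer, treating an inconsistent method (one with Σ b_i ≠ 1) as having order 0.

b = (467/912, -2197/145920, -7/512, 31/60)
c = (0, 38/13, -2, 1)
Ac = (0, 0, -64/63, 55/186)
Σ b_i: 467/912·1 + (-2197/145920)·1 + (-7/512)·1 + 31/60·1 = 1 ✓
b·c: (-2197/145920)·38/13 + (-7/512)·(-2) + 31/60·1 = 1/2 ✓
b·c²: (-2197/145920)·1444/169 + (-7/512)·4 + 31/60·1 = 1/3 ✓
b·Ac: (-7/512)·(-64/63) + 31/60·55/186 = 1/6 ✓
b·c³: (-2197/145920)·54872/2197 + (-7/512)·(-8) + 31/60·1 = 1/4 ✓
b·(c∘Ac): (-7/512)·128/63 + 31/60·55/186 = 1/8 ✓
b·Ac²: (-7/512)·(-2432/819) + 31/60·100/1209 = 1/12 ✓
b·A²c: 31/60·5/62 = 1/24 ✓; 4 stages ⇒ order 4.

4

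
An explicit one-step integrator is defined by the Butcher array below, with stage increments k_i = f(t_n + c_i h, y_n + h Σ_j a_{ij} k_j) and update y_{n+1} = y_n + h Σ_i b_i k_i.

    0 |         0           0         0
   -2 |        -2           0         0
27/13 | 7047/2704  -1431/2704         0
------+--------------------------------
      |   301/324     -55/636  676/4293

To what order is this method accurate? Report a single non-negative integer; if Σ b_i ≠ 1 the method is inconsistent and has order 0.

b = (301/324, -55/636, 676/4293)
c = (0, -2, 27/13)
Ac = (0, 0, 1431/1352)
Σ b_i: 301/324·1 + (-55/636)·1 + 676/4293·1 = 1 ✓
b·c: (-55/636)·(-2) + 676/4293·27/13 = 1/2 ✓
b·c²: (-55/636)·4 + 676/4293·729/169 = 1/3 ✓
b·Ac: 676/4293·1431/1352 = 1/6 ✓; 3 stages ⇒ order 3.

3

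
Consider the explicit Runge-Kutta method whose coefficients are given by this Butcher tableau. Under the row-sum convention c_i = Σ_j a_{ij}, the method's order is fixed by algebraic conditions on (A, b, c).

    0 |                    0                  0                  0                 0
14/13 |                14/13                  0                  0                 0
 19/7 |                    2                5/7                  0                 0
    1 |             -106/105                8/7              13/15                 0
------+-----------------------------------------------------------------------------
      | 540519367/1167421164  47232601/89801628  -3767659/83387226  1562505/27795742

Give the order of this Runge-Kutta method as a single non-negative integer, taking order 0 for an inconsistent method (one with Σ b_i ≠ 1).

3

b = (540519367/1167421164, 47232601/89801628, -3767659/83387226, 1562505/27795742)
c = (0, 14/13, 19/7, 1)
Ac = (0, 0, 10/13, 4891/1365)
Σ b_i: 540519367/1167421164·1 + 47232601/89801628·1 + (-3767659/83387226)·1 + 1562505/27795742·1 = 1 ✓
b·c: 47232601/89801628·14/13 + (-3767659/83387226)·19/7 + 1562505/27795742·1 = 1/2 ✓
b·c²: 47232601/89801628·196/169 + (-3767659/83387226)·361/49 + 1562505/27795742·1 = 1/3 ✓
b·Ac: (-3767659/83387226)·10/13 + 1562505/27795742·4891/1365 = 1/6 ✓
b·c³: 47232601/89801628·2744/2197 + (-3767659/83387226)·6859/343 + 1562505/27795742·1 = -240786648/1264706261 ≠ 1/4 ⇒ order 3.
b·(c∘Ac): (-3767659/83387226)·190/91 + 1562505/27795742·4891/1365 = 116083883/1084033938 ≠ 1/8
b·Ac²: (-3767659/83387226)·140/169 + 1562505/27795742·957757/124215 = 231152899/583710582 ≠ 1/12
b·A²c: 1562505/27795742·2/3 = 520835/13897871 ≠ 1/24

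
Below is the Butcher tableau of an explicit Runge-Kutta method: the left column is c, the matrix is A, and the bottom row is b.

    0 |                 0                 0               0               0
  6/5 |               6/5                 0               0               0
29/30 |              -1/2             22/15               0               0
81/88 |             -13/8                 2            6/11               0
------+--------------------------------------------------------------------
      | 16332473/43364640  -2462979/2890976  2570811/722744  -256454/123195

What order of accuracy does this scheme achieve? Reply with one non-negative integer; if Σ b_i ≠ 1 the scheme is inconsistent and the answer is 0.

3

b = (16332473/43364640, -2462979/2890976, 2570811/722744, -256454/123195)
c = (0, 6/5, 29/30, 81/88)
Ac = (0, 0, 44/25, 161/55)
Σ b_i: 16332473/43364640·1 + (-2462979/2890976)·1 + 2570811/722744·1 + (-256454/123195)·1 = 1 ✓
b·c: (-2462979/2890976)·6/5 + 2570811/722744·29/30 + (-256454/123195)·81/88 = 1/2 ✓
b·c²: (-2462979/2890976)·36/25 + 2570811/722744·841/900 + (-256454/123195)·6561/7744 = 1/3 ✓
b·Ac: 2570811/722744·44/25 + (-256454/123195)·161/55 = 1/6 ✓
b·c³: (-2462979/2890976)·216/125 + 2570811/722744·24389/27000 + (-256454/123195)·531441/681472 = 33620481929/286206624000 ≠ 1/4 ⇒ order 3.
b·(c∘Ac): 2570811/722744·638/375 + (-256454/123195)·13041/4840 = 4999502/11292875 ≠ 1/8
b·Ac²: 2570811/722744·264/125 + (-256454/123195)·5593/1650 = 4214296/9239625 ≠ 1/12
b·A²c: (-256454/123195)·24/25 = -2051632/1026625 ≠ 1/24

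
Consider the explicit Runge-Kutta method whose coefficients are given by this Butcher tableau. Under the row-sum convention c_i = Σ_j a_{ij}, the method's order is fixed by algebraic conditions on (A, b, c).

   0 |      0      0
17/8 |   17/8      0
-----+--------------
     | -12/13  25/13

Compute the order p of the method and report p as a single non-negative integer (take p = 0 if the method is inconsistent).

b = (-12/13, 25/13)
c = (0, 17/8)
Σ b_i: (-12/13)·1 + 25/13·1 = 1 ✓
b·c: 25/13·17/8 = 425/104 ≠ 1/2 ⇒ order 1.

1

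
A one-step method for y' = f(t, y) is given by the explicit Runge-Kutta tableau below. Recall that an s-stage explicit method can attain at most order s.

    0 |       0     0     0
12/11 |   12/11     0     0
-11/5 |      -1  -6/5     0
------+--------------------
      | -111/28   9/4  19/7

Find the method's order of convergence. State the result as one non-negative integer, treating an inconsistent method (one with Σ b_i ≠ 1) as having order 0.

1

b = (-111/28, 9/4, 19/7)
c = (0, 12/11, -11/5)
Ac = (0, 0, -72/55)
Σ b_i: (-111/28)·1 + 9/4·1 + 19/7·1 = 1 ✓
b·c: 9/4·12/11 + 19/7·(-11/5) = -1354/385 ≠ 1/2 ⇒ order 1.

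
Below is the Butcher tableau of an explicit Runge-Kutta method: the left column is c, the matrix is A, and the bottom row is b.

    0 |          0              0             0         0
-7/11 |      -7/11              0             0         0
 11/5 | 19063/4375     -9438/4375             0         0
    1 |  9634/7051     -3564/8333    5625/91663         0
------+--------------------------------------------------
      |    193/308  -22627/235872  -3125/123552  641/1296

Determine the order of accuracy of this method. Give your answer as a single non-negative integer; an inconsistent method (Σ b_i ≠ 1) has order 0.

4

b = (193/308, -22627/235872, -3125/123552, 641/1296)
c = (0, -7/11, 11/5, 1)
Ac = (0, 0, 858/625, 261/641)
Σ b_i: 193/308·1 + (-22627/235872)·1 + (-3125/123552)·1 + 641/1296·1 = 1 ✓
b·c: (-22627/235872)·(-7/11) + (-3125/123552)·11/5 + 641/1296·1 = 1/2 ✓
b·c²: (-22627/235872)·49/121 + (-3125/123552)·121/25 + 641/1296·1 = 1/3 ✓
b·Ac: (-3125/123552)·858/625 + 641/1296·261/641 = 1/6 ✓
b·c³: (-22627/235872)·(-343/1331) + (-3125/123552)·1331/125 + 641/1296·1 = 1/4 ✓
b·(c∘Ac): (-3125/123552)·9438/3125 + 641/1296·261/641 = 1/8 ✓
b·Ac²: (-3125/123552)·(-546/625) + 641/1296·873/7051 = 1/12 ✓
b·A²c: 641/1296·54/641 = 1/24 ✓; 4 stages ⇒ order 4.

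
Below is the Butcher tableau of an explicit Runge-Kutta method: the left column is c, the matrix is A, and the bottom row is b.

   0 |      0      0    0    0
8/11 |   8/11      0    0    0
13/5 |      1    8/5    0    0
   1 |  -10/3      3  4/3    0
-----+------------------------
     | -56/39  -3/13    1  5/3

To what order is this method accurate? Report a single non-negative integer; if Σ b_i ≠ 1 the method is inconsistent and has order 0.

b = (-56/39, -3/13, 1, 5/3)
c = (0, 8/11, 13/5, 1)
Ac = (0, 0, 64/55, 932/165)
Σ b_i: (-56/39)·1 + (-3/13)·1 + 1·1 + 5/3·1 = 1 ✓
b·c: (-3/13)·8/11 + 1·13/5 + 5/3·1 = 8792/2145 ≠ 1/2 ⇒ order 1.

1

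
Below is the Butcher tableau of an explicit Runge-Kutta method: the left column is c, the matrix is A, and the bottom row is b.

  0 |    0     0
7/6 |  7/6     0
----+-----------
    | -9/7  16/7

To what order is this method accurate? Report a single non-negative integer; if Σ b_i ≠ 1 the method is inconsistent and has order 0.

1

b = (-9/7, 16/7)
c = (0, 7/6)
Σ b_i: (-9/7)·1 + 16/7·1 = 1 ✓
b·c: 16/7·7/6 = 8/3 ≠ 1/2 ⇒ order 1.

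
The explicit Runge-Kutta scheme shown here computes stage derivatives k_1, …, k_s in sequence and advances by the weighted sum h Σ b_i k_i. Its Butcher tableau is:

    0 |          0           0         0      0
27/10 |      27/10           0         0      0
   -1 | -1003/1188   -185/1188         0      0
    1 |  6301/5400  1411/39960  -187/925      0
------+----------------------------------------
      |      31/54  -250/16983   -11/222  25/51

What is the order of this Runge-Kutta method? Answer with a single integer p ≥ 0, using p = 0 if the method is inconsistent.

4

b = (31/54, -250/16983, -11/222, 25/51)
c = (0, 27/10, -1, 1)
Ac = (0, 0, -37/88, 119/400)
Σ b_i: 31/54·1 + (-250/16983)·1 + (-11/222)·1 + 25/51·1 = 1 ✓
b·c: (-250/16983)·27/10 + (-11/222)·(-1) + 25/51·1 = 1/2 ✓
b·c²: (-250/16983)·729/100 + (-11/222)·1 + 25/51·1 = 1/3 ✓
b·Ac: (-11/222)·(-37/88) + 25/51·119/400 = 1/6 ✓
b·c³: (-250/16983)·19683/1000 + (-11/222)·(-1) + 25/51·1 = 1/4 ✓
b·(c∘Ac): (-11/222)·37/88 + 25/51·119/400 = 1/8 ✓
b·Ac²: (-11/222)·(-999/880) + 25/51·221/4000 = 1/12 ✓
b·A²c: 25/51·17/200 = 1/24 ✓; 4 stages ⇒ order 4.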